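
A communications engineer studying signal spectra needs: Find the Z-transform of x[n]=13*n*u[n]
Z{n*u[n]}=z/(z-1)^2
By linearity: Z{13*n*u[n]}=13z/(z-1)^2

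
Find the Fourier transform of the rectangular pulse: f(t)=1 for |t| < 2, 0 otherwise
F(omega) = integral from -2 to 2 of e^(-j * omega * t) dt
= 2 * sin(2 * omega)/omega = 4 * sinc(2 * omega/pi)

Answer: 2 * sin(2 * omega)/omega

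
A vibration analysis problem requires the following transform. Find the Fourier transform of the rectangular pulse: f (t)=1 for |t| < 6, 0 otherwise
F(omega) = integral from -6 to 6 of e^(-j*omega*t) dt
= 2*sin(6*omega)/omega = 12*sinc(6*omega/pi)

Answer: 2*sin(6*omega)/omega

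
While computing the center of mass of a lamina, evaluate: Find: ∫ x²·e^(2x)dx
Integration by parts twice:
First: u = x², dv = e^(2x) dx => x²e^(2x)/2 - (2/2)∫ xe^(2x) dx
Second (∫ xe^(2x) dx): xe^(2x)/2 - e^(2x)/4
Combining: e^(2x)(x²/2 - 2x/4 + 2/8) + C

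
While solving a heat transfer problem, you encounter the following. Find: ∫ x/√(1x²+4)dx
Let u = x²+4, du = 2x dx
∫ (1/2)·u^(-1/2) du = √u+C

Answer: √(x²+4)+C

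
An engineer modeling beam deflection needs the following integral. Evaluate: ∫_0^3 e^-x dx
Antiderivative: -e^-x
Evaluate: -(e^-3-1)

Answer: (e^-3-1)/(-1)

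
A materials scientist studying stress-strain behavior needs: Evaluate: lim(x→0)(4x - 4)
Polynomial is continuous, so substitute x=0:
4·0-4=-4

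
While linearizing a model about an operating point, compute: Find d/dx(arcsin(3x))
d/dx[arcsin(u)]=u'/√(1-u²), u=3x, u'=3

Answer: 3/√(1 - 9x²)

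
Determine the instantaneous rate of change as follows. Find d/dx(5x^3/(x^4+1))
Quotient rule: (f/g)' = (f'g - fg')/g²
f = 5x^3, f' = 15x^2
g = x^4+1, g' = 4x^3

Answer: (15x^2·(x^4+1)-20x^6)/(x^4+1)²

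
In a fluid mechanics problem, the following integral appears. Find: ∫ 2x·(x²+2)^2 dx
Let u = x²+2, du = 2x dx
∫ u^2 du = u^3/3+C

Answer: (x²+2)^3/3+C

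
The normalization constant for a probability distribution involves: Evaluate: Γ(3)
Γ(n) = (n-1)! for positive integers
Γ(3) = 2! = 2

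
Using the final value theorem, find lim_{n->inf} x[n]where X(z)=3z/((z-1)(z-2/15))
Final value theorem: lim x[n] = lim_{z->1} (z-1)*X(z)
(z-1)*X(z) = 3z/(z-2/15)
As z->1: 3/(1-2/15) = 3/(13/15) = 45/13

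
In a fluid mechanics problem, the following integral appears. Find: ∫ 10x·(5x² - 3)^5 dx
Let u=5x² - 3, du=10x dx
∫ u^5 du=u^6/6 + C

Answer: (5x² - 3)^6/6 + C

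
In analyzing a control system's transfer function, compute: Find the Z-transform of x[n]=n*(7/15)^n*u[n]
Using the property Z{n*a^n*u[n]} = az/(z-a)^2
With a = 7/15: X(z) = (7/15)z/(z - 7/15)^2, |z| > 7/15

Answer: (7/15)z/(z - 7/15)^2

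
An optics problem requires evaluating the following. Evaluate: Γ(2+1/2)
Γ(n+1/2)=(2n)!√π/(4^n·n!)
=24√π/(16·2)=(3/4)·√π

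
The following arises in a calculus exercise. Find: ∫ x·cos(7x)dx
By parts: u=x, dv=cos(7x) dx
du=dx, v=sin(7x)/7
=x·sin(7x)/7 + cos(7x)/7² + C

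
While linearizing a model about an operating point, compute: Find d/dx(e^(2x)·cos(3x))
Product rule: (fg)' = f'g+fg'
f = e^(2x), f' = 2·e^(2x)
g = cos(3x), g' = -3·sin(3x)

Answer: 2·e^(2x)·cos(3x)-3·e^(2x)·sin(3x)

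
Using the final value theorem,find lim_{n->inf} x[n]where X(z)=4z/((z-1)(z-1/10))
Final value theorem: lim x[n] = lim_{z->1} (z-1) * X(z)
(z-1) * X(z) = 4z/(z-1/10)
As z->1: 4/(1-1/10) = 4/(9/10) = 40/9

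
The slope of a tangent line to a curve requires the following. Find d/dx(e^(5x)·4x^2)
Product rule: (fg)'=f'g + fg'
f=e^(5x), f'=5·e^(5x)
g=4x^2, g'=8x

Answer: 20·e^(5x)·x^2 + 8·e^(5x)·x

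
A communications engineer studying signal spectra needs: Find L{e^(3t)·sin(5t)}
First shifting: L{e^(at)f(t)}=F(s-a)
L{sin(5t)}=5/(s² + 25)
Shift: 5/((s-3)² + 25)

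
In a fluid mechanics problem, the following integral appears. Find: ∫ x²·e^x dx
Integration by parts twice:
First: u=x², dv=e^x dx => x²e^x - 2∫ xe^x dx
Second: u=x, dv=e^x dx => xe^x - e^x
Combining: x²e^x - 2xe^x + 2e^x + C

Answer: e^x(x² - 2x + 2) + C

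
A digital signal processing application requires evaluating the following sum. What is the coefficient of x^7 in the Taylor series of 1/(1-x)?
1/(1-x) = Σ x^n for |x|<1
All coefficients are 1

Answer: 1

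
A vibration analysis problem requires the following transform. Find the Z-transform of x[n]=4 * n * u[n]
Z{n * u[n]} = z/(z-1)^2
By linearity: Z{4 * n * u[n]} = 4z/(z-1)^2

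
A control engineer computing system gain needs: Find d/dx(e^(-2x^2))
Chain rule: d/dx[e^u]=e^u · u' where u=-2x^2
u'=-4x

Answer: -4x·e^(-2x^2)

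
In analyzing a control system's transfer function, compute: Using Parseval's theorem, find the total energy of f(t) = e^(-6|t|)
Parseval's theorem: E=integral |f(t)|^2 dt=(1/2pi) integral |F(omega)|^2 domega
E=integral_{-inf}^{inf} e^(-12|t|) dt=2 * integral_0^inf e^(-12t) dt=2/(2 * 6)=1/6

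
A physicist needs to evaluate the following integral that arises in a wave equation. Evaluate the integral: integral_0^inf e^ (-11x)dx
integral_0^inf e^(-11x) dx=[-1/11 * e^(-11x)]_0^inf
=0 - (-1/11)=1/11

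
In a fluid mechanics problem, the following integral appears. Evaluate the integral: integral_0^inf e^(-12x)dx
integral_0^inf e^(-12x) dx = [-1/12*e^(-12x)]_0^inf
= 0 - (-1/12) = 1/12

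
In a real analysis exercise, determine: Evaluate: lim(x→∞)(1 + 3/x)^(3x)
Rewrite as [(1 + 3/x)^x]^3.
lim(1 + 3/x)^x=e^3, so limit=(e^3)^3=e^9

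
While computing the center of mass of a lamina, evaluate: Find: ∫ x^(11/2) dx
Power rule: ∫ x^(11/2) dx = x^(13/2)/(13/2) + C

Answer: (2/13)·x^(13/2) + C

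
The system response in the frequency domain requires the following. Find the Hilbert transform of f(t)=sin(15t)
The Hilbert transform shifts each frequency component by -pi/2.
H{sin(wt)}=-cos(wt)
With w=15: H{sin(15t)}=-cos(15t)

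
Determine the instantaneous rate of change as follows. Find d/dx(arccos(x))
d/dx[arccos(u)] = -u'/√(1-u²), u = x, u' = 1

Answer: -1/√(1-x²)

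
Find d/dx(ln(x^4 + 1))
Chain rule: d/dx[ln(u)]=u'/u where u=x^4+1
u'=4x^3

Answer: (4x^3)/(x^4+1)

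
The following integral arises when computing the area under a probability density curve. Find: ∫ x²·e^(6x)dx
Integration by parts twice:
First: u = x², dv = e^(6x) dx => x²e^(6x)/6 - (2/6)∫ xe^(6x) dx
Second (∫ xe^(6x) dx): xe^(6x)/6 - e^(6x)/36
Combining: e^(6x)(x²/6-2x/36+2/216)+C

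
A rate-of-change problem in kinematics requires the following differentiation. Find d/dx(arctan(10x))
d/dx[arctan(u)]=u'/(1 + u²), u=10x, u'=10

Answer: 10/(1 + 100x²)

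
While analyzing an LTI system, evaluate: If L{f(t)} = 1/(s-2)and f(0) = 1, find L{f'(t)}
L{f'(t)} = s·F(s) - f(0) = s/(s-2) - 1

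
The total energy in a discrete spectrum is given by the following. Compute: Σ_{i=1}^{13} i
Using formula: Σ i^1 = n(n+1)/2 = 13·14/2 = 91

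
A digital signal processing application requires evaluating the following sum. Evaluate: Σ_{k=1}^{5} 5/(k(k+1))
Partial fractions: 5/(k(k+1))=5/k - 5/(k+1)
Telescoping sum: 5(1-1/6)=5·5/6

Answer: 25/6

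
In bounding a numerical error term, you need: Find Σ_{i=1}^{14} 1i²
=1·n(n+1)(2n+1)/6=1·14·15·29/6=1015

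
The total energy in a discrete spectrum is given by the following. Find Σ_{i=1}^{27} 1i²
= 1·n(n+1)(2n+1)/6 = 1·27·28·55/6 = 6930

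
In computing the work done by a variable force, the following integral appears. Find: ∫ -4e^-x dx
Since d/dx[e^-x]=- e^-x, we get 4e^-x+C

Answer: 4e^-x+C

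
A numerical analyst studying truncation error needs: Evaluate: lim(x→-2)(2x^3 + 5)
Polynomial is continuous, so substitute x = -2:
2·(-2)^3 + 5 = -11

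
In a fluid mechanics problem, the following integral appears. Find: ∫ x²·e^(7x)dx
Integration by parts twice:
First: u=x², dv=e^(7x) dx => x²e^(7x)/7 - (2/7)∫ xe^(7x) dx
Second (∫ xe^(7x) dx): xe^(7x)/7 - e^(7x)/49
Combining: e^(7x)(x²/7 - 2x/49 + 2/343) + C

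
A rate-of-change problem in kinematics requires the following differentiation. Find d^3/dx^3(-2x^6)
Apply power rule 3 times:
d^1: -12x^5
d^2: -60x^4
d^3: -240x^3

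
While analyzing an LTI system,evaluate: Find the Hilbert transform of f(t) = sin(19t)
The Hilbert transform shifts each frequency component by -pi/2.
H{sin(wt)}=-cos(wt)
With w=19: H{sin(19t)}=-cos(19t)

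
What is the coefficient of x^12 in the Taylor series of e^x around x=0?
Taylor series of e^x = Σ x^n/n!
Coefficient of x^12 = 1/12! = 1/479001600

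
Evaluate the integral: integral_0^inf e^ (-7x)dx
integral_0^inf e^(-7x) dx=[-1/7 * e^(-7x)]_0^inf
=0 - (-1/7)=1/7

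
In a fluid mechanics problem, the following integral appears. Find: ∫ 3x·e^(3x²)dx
Let u=3x², du=6x dx
∫ (1/2)e^u du=e^u/2 + C

Answer: e^(3x²)/2 + C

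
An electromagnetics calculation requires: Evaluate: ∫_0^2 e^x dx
Antiderivative: e^x
Evaluate: (e^2-1)

Answer: e^2-1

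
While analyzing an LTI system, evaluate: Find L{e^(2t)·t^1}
First shifting: L{e^(at)f(t)}=F(s-a)
L{t^1}=1/s^2
Shift s → s-2: 1/(s-2)^2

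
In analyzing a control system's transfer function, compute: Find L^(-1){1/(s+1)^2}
L^(-1){1/(s-a)^n}=t^(n-1)·e^(at)/(n-1)!
Here a=-1, n=2: t^1·e^(-t)/1

Answer: t·e^(-t)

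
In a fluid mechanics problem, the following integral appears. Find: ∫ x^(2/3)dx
Power rule: ∫ x^(2/3) dx=x^(5/3)/(5/3) + C

Answer: (3/5)·x^(5/3) + C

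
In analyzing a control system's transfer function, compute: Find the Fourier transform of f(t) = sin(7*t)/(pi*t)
sin(W * t)/(pi * t) = (W/pi) * sinc(W * t/pi) is the impulse response of the ideal low-pass filter with cutoff W (here W = 7).
Its Fourier transform is a rectangular function:
F(omega) = 1 for |omega| < 7, 0 otherwise

Answer: rect(omega/14) [i.e., 1 for |omega| < 7, 0 otherwise]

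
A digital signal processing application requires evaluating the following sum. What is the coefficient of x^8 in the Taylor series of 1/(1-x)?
1/(1-x) = Σ x^n for |x|<1
All coefficients are 1

Answer: 1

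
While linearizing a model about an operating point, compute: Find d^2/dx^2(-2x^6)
Apply power rule 2 times:
d^1: -12x^5
d^2: -60x^4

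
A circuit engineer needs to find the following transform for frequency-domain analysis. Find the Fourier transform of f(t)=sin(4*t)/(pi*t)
sin(W*t)/(pi*t) = (W/pi)*sinc(W*t/pi) is the impulse response of the ideal low-pass filter with cutoff W (here W = 4).
Its Fourier transform is a rectangular function:
F(omega) = 1 for |omega| < 4, 0 otherwise

Answer: rect(omega/8) [i.e., 1 for |omega| < 4, 0 otherwise]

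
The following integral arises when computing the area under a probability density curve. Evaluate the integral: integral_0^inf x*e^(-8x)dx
This is a Gamma integral. Substitute u = 8x (du = 8 dx):
integral_0^inf x*e^(-8x) dx = (1/8^2) integral_0^inf u^1*e^(-u) du
= Gamma(2)/8^2 = 1!/8^2 = 1/64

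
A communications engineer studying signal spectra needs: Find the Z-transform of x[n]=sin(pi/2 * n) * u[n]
Z{sin(w0*n)*u[n]}=z*sin(w0)/(z^2 - 2z*cos(w0) + 1)
With w0=pi/2: X(z)=z*sin(pi/2)/(z^2 - 2z*cos(pi/2) + 1)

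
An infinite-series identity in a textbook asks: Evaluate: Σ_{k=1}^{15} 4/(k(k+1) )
Partial fractions: 4/(k(k+1)) = 4/k - 4/(k+1)
Telescoping sum: 4(1-1/16) = 4·15/16

Answer: 15/4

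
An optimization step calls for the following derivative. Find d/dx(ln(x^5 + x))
Chain rule: d/dx[ln(u)]=u'/u where u=x^5+x
u'=5x^4+1

Answer: (5x^4+1)/(x^5+x)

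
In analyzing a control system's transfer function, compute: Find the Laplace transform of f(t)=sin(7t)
L{sin(wt)} = w/(s²+w²)
L{sin(7t)} = 7/(s²+49)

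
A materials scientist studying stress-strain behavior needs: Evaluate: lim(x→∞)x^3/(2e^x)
Apply L'Hôpital 3 times (∞/∞ each time):
Eventually get 3!/(2e^x) → 0

Answer: 0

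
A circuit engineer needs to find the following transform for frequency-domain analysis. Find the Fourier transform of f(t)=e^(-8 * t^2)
The Fourier transform of a Gaussian e^(-a*t^2) is sqrt(pi/a)*e^(-omega^2/(4a)).
With a=8: F(omega)=sqrt(pi/8)*e^(-omega^2/32)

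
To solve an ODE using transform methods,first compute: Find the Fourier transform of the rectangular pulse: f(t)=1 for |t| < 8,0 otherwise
F(omega) = integral from -8 to 8 of e^(-j * omega * t) dt
= 2 * sin(8 * omega)/omega = 16 * sinc(8 * omega/pi)

Answer: 2 * sin(8 * omega)/omega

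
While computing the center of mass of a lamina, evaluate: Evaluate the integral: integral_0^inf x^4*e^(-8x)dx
This is a Gamma integral. Substitute u = 8x (du = 8 dx):
integral_0^inf x^4*e^(-8x) dx = (1/8^5) integral_0^inf u^4*e^(-u) du
= Gamma(5)/8^5 = 4!/8^5 = 24/32768

Answer: 3/4096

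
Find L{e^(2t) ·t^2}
First shifting: L{e^(at)f(t)}=F(s-a)
L{t^2}=2/s^3
Shift s → s-2: 2/(s-2)^3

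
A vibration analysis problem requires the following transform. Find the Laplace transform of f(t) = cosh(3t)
L{cosh(at)} = s/(s²-a²)
L{cosh(3t)} = s/(s²-9)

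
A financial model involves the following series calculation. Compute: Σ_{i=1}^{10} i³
Using formula: Σ i^3=[n(n+1)/2]²=[10·11/2]²=3025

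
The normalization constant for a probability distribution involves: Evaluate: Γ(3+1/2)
Γ(n + 1/2)=(2n)!√π/(4^n·n!)
=720√π/(64·6)=(15/8)·√π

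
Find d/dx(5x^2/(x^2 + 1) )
Quotient rule: (f/g)' = (f'g - fg')/g²
f = 5x^2, f' = 10x
g = x^2 + 1, g' = 2x

Answer: (10x·(x^2 + 1) - 10x^3)/(x^2 + 1)²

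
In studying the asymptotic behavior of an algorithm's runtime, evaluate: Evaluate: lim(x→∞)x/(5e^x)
Apply L'Hôpital 1 times (∞/∞ each time):
Eventually get 1!/(5e^x) → 0

Answer: 0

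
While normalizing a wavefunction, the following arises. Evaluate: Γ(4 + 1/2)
Γ(n+1/2)=(2n)!√π/(4^n·n!)
=40320√π/(256·24)=(105/16)·√π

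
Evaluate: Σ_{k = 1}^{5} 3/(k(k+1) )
Partial fractions: 3/(k(k+1))=3/k - 3/(k+1)
Telescoping sum: 3(1-1/6)=3·5/6

Answer: 5/2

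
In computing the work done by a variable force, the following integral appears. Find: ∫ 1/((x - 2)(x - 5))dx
Partial fractions: 1/((x-2)(x-5))=A/(x-2)+B/(x-5)
A=-1/3, B=1/3
∫ [-1/3· 1/(x-2)+1/3· 1/(x-5)] dx
=(1/3)[ln|x-5| - ln|x-2|]+C

Answer: (1/3)·ln|(x-5)/(x-2)|+C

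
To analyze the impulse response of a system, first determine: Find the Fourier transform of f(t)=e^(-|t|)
Using the standard pair: F{e^(-a|t|)}=2a/(a^2+omega^2)
With a=1: F(omega)=2/(1+omega^2)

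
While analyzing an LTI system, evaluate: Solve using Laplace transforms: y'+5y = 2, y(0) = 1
Take L of both sides: sY(s) - 1 + 5Y(s) = 2/s
Y(s)(s + 5) = 2/s + 1
Y(s) = 2/(s(s + 5)) + 1/(s + 5)
Partial fractions: 2/(s(s + 5)) = (2/5)/s - (2/5)/(s + 5)
So Y(s) = (2/5)/s + (3/5)/(s + 5)
Inverse transform (L^(-1){1/s} = 1, L^(-1){1/(s + 5)} = e^(-5t)):

Answer: y(t) = 2/5 + (3/5)·e^(-5t)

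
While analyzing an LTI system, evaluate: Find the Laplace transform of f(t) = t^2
L{t^n} = n!/s^(n + 1)
L{t^2} = 2!/s^3 = 2/s^3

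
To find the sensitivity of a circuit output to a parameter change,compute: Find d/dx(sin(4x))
Chain rule: d/dx[sin(u)]=cos(u)·u' where u=4x
u'=4

Answer: 4·cos(4x)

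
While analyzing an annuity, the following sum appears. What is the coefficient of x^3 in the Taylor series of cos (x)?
cos(x) has only even powers. Coefficient of x^3=0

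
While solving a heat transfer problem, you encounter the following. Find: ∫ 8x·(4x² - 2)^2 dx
Let u=4x² - 2, du=8x dx
∫ u^2 du=u^3/3 + C

Answer: (4x² - 2)^3/3 + C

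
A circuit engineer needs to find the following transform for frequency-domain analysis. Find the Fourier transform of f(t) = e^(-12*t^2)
The Fourier transform of a Gaussian e^(-a * t^2) is sqrt(pi/a) * e^(-omega^2/(4a)).
With a = 12: F(omega) = sqrt(pi/12) * e^(-omega^2/48)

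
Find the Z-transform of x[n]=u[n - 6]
Using the time-shift property: Z{u[n-6]} = z^(-6) * z/(z-1)
= z^(-5)/(z-1)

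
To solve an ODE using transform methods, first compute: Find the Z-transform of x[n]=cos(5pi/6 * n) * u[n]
Z{cos(w0 * n) * u[n]}=z(z - cos(w0))/(z^2-2z * cos(w0)+1)
With w0=5pi/6: X(z)=z(z - cos(5pi/6))/(z^2-2z * cos(5pi/6)+1)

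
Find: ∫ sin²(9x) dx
Using identity sin²(u) = (1 - cos(2u))/2:
∫ (1 - cos(18x))/2 dx = x/2 - sin(18x)/36 + C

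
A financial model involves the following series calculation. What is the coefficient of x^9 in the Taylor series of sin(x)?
sin(x) = Σ (-1)^k x^(2k+1)/(2k+1)!
For x^9: (-1)^4/9! = 1/362880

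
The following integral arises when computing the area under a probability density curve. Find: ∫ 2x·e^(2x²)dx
Let u=2x², du=4x dx
∫ (1/2)e^u du=e^u/2 + C

Answer: e^(2x²)/2 + C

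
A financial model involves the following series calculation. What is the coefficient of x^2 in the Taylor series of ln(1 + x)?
ln(1+x) = Σ (-1)^(n+1) x^n/n
Coefficient of x^2 = (-1)^3/2 = -1/2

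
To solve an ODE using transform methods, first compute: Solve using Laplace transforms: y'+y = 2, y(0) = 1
Take L of both sides: sY(s) - 1 + Y(s) = 2/s
Y(s)(s + 1) = 2/s + 1
Y(s) = 2/(s(s + 1)) + 1/(s + 1)
Partial fractions: 2/(s(s + 1)) = 2/s - 2/(s + 1)
So Y(s) = 2/s - 1/(s + 1)
Inverse transform (L^(-1){1/s} = 1, L^(-1){1/(s + 1)} = e^(-t)):

Answer: y(t) = 2 - e^(-t)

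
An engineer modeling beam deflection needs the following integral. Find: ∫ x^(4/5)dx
Power rule: ∫ x^(4/5) dx = x^(9/5)/(9/5)+C

Answer: (5/9)·x^(9/5)+C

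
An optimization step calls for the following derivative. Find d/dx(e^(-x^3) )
Chain rule: d/dx[e^u]=e^u · u' where u=-x^3
u'=-3x^2

Answer: -3x^2·e^(-x^3)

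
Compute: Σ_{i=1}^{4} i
Using formula: Σ i^1 = n(n+1)/2 = 4·5/2 = 10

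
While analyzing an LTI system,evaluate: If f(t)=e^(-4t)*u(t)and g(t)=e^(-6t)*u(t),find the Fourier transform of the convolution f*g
By the convolution theorem: F{f*g} = F(omega)*G(omega)
F(omega) = 1/(4 + j*omega), G(omega) = 1/(6 + j*omega)
F{f*g} = 1/((4 + j*omega)(6 + j*omega))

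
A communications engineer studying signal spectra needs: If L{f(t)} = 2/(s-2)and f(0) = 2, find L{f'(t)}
L{f'(t)}=s·F(s) - f(0)=2s/(s-2) - 2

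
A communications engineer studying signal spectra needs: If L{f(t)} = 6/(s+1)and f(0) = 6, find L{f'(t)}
L{f'(t)}=s·F(s) - f(0)=6s/(s + 1) - 6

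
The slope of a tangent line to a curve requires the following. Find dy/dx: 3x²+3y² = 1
Differentiate: 6x + 6y·(dy/dx)=0
dy/dx=-6x/(6y)=-1·(x/y)

Answer: dy/dx=-1·(x/y)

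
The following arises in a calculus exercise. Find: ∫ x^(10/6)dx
Power rule: ∫ x^(5/3) dx=x^(8/3)/(8/3) + C

Answer: (3/8)·x^(8/3) + C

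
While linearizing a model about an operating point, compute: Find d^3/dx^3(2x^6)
Apply power rule 3 times:
d^1: 12x^5
d^2: 60x^4
d^3: 240x^3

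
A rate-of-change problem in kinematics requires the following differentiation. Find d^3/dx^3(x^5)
Apply power rule 3 times:
d^1: 5x^4
d^2: 20x^3
d^3: 60x^2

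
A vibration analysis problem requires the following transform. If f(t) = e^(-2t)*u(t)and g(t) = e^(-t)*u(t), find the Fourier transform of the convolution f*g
By the convolution theorem: F{f * g} = F(omega) * G(omega)
F(omega) = 1/(2+j * omega), G(omega) = 1/(1+j * omega)
F{f * g} = 1/((2+j * omega)(1+j * omega))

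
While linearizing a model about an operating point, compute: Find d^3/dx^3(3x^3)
Apply power rule 3 times:
d^1: 9x^2
d^2: 18x
d^3: 18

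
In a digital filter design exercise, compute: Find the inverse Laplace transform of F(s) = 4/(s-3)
L^(-1){4/(s-a)} = c·e^(at)
Here a = 3, c = 4

Answer: 4e^(3t)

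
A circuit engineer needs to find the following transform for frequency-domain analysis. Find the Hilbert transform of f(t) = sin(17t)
The Hilbert transform shifts each frequency component by -pi/2.
H{sin(wt)} = -cos(wt)
With w = 17: H{sin(17t)} = -cos(17t)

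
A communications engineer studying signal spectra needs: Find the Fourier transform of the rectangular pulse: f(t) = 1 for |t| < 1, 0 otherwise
F(omega) = integral from -1 to 1 of e^(-j*omega*t) dt
= 2*sin(1*omega)/omega = 2*sinc(1*omega/pi)

Answer: 2*sin(1*omega)/omega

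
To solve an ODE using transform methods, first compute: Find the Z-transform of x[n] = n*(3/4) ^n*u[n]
Using the property Z{n * a^n * u[n]} = az/(z-a)^2
With a = 3/4: X(z) = (3/4)z/(z - 3/4)^2, |z| > 3/4

Answer: (3/4)z/(z - 3/4)^2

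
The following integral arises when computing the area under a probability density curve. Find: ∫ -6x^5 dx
Using power rule: ∫ -6x^5 dx=-6/6 x^6+C=-x^6+C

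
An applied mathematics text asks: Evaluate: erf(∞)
erf(∞) = 1 (the error function converges to 1)

Answer: 1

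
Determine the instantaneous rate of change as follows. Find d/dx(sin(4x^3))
Chain rule: d/dx[sin(u)]=cos(u)·u' where u=4x^3
u'=12x^2

Answer: 12x^2·cos(4x^3)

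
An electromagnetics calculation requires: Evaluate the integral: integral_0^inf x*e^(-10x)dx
This is a Gamma integral. Substitute u=10x (du=10 dx):
integral_0^inf x * e^(-10x) dx=(1/10^2) integral_0^inf u^1 * e^(-u) du
=Gamma(2)/10^2=1!/10^2=1/100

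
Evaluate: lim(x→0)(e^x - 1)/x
L'Hôpital (0/0): lim e^x/1=1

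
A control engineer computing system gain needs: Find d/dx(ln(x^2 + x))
Chain rule: d/dx[ln(u)] = u'/u where u = x^2 + x
u' = 2x + 1

Answer: (2x + 1)/(x^2 + x)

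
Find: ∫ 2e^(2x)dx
Since d/dx[e^(2x)]=2e^(2x), we get 1 e^(2x) + C

Answer: e^(2x) + C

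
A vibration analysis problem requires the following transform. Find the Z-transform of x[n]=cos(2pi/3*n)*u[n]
Z{cos(w0 * n) * u[n]} = z(z - cos(w0))/(z^2-2z * cos(w0)+1)
With w0 = 2pi/3: X(z) = z(z - cos(2pi/3))/(z^2-2z * cos(2pi/3)+1)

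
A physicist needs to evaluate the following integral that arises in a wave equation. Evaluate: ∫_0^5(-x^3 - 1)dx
Step 1: Find antiderivative F(x)=(-1/4)x^4 - x
Step 2: F(5) - F(0)=-645/4 - (0)=-645/4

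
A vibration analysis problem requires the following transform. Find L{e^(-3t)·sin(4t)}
First shifting: L{e^(at)f(t)} = F(s-a)
L{sin(4t)} = 4/(s² + 16)
Shift: 4/((s + 3)² + 16)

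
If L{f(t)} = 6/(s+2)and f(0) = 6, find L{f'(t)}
L{f'(t)}=s·F(s) - f(0)=6s/(s + 2) - 6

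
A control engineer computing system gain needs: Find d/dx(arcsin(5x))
d/dx[arcsin(u)] = u'/√(1-u²), u = 5x, u' = 5

Answer: 5/√(1-25x²)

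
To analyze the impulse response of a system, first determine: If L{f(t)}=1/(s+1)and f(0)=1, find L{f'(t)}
L{f'(t)} = s·F(s) - f(0) = s/(s + 1) - 1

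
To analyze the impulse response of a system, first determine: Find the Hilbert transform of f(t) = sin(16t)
The Hilbert transform shifts each frequency component by -pi/2.
H{sin(wt)} = -cos(wt)
With w = 16: H{sin(16t)} = -cos(16t)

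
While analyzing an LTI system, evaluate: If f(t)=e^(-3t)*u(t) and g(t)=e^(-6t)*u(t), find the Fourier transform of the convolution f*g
By the convolution theorem: F{f*g}=F(omega)*G(omega)
F(omega)=1/(3+j*omega), G(omega)=1/(6+j*omega)
F{f*g}=1/((3+j*omega)(6+j*omega))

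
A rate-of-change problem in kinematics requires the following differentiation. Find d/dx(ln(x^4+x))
Chain rule: d/dx[ln(u)] = u'/u where u = x^4 + x
u' = 4x^3 + 1

Answer: (4x^3 + 1)/(x^4 + x)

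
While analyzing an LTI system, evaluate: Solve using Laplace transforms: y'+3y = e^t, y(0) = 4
Take L: sY - 4 + 3Y = 1/(s-1)
Y(s + 3) = 1/(s-1) + 4
Y = 1/((s-1)(s + 3)) + 4/(s + 3)
Partial fractions: 1/((s-1)(s + 3)) = (1/4)/(s-1) - (1/4)/(s + 3)
So Y = (1/4)/(s-1) + (15/4)/(s + 3)
Inverse Laplace transform (L^(-1){1/(s-1)} = e^t, L^(-1){1/(s + 3)} = e^(-3t)):

Answer: y(t) = (1/4)·e^t + (15/4)·e^(-3t)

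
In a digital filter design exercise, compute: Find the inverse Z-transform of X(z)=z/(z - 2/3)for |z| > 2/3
Standard pair: z/(z-a) <-> a^n*u[n] for causal signals
With a = 2/3: x[n] = (2/3)^n*u[n]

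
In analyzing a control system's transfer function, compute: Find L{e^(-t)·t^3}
First shifting: L{e^(at)f(t)} = F(s-a)
L{t^3} = 6/s^4
Shift s → s+1: 6/(s+1)^4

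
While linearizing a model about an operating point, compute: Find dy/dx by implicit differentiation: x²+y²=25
Differentiate both sides: 2x + 2y·(dy/dx)=0
Solve: dy/dx=-2x/(2y)=-x/y

Answer: dy/dx=-x/y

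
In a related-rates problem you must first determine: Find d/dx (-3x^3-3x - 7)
Power rule: d/dx(ax^n) = n·a·x^(n-1)
Term by term: -9·x^2 - 3

Answer: -9x^2 - 3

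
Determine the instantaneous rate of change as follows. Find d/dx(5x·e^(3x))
Product rule: (fg)'=f'g + fg'
f=5x, f'=5
g=e^(3x), g'=3·e^(3x)

Answer: 5·e^(3x) + 15x·e^(3x)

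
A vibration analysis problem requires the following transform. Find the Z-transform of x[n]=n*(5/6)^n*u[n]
Using the property Z{n*a^n*u[n]} = az/(z-a)^2
With a = 5/6: X(z) = (5/6)z/(z - 5/6)^2, |z| > 5/6

Answer: (5/6)z/(z - 5/6)^2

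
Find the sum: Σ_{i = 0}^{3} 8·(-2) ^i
Geometric series: S = a(1 - r^n)/(1 - r)
a = 8, r = -2, n = 4
S = 8(1-16)/3 = -40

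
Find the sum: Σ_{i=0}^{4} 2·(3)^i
Geometric series: S=a(1 - r^n)/(1 - r)
a=2, r=3, n=5
S=2(1-243)/-2=242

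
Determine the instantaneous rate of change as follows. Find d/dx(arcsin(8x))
d/dx[arcsin(u)] = u'/√(1-u²), u = 8x, u' = 8

Answer: 8/√(1 - 64x²)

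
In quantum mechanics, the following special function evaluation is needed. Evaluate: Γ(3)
Γ(n)=(n-1)! for positive integers
Γ(3)=2!=2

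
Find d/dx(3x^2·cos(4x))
Product rule: (fg)' = f'g+fg'
f = 3x^2, f' = 6x
g = cos(4x), g' = -4·sin(4x)

Answer: 6x·cos(4x)-12x^2·sin(4x)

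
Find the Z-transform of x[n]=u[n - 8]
Using the time-shift property: Z{u[n-8]} = z^(-8) * z/(z-1)
= z^(-7)/(z-1)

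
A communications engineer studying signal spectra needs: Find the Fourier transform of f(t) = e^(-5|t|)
Using the standard pair: F{e^(-a|t|)} = 2a/(a^2 + omega^2)
With a = 5: F(omega) = 10/(25 + omega^2)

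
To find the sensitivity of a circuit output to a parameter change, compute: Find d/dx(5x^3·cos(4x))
Product rule: (fg)' = f'g+fg'
f = 5x^3, f' = 15x^2
g = cos(4x), g' = -4·sin(4x)

Answer: 15x^2·cos(4x)-20x^3·sin(4x)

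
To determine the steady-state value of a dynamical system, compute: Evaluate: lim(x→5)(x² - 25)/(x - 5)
Factor: (x² - 25)=(x-5)(x+5)
Cancel (x-5): lim(x→5) (x+5)=10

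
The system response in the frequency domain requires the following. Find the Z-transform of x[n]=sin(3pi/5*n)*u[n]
Z{sin(w0 * n) * u[n]} = z * sin(w0)/(z^2-2z * cos(w0)+1)
With w0 = 3pi/5: X(z) = z * sin(3pi/5)/(z^2-2z * cos(3pi/5)+1)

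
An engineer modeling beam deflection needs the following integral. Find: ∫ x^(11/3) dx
Power rule: ∫ x^(11/3) dx = x^(14/3)/(14/3)+C

Answer: (3/14)·x^(14/3)+C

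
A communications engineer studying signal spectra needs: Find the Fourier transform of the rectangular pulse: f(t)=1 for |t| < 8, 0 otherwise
F(omega)=integral from -8 to 8 of e^(-j * omega * t) dt
=2 * sin(8 * omega)/omega=16 * sinc(8 * omega/pi)

Answer: 2 * sin(8 * omega)/omega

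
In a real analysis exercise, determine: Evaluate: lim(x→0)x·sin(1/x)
Squeeze theorem: -|x| ≤ x·sin(1/x) ≤ |x|
Since x → 0 as x → 0, by squeeze theorem the limit is 0

Answer: 0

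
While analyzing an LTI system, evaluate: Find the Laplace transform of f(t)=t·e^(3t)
L{t·e^(at)} = 1/(s-a)²
L{t·e^(3t)} = 1/(s-3)²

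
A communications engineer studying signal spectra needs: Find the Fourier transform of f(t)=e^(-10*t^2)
The Fourier transform of a Gaussian e^(-a * t^2) is sqrt(pi/a) * e^(-omega^2/(4a)).
With a = 10: F(omega) = sqrt(pi/10) * e^(-omega^2/40)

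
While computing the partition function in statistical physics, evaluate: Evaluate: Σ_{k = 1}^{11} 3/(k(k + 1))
Partial fractions: 3/(k(k + 1))=3/k - 3/(k + 1)
Telescoping sum: 3(1 - 1/12)=3·11/12

Answer: 11/4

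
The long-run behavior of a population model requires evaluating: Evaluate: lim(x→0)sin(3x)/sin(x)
sin(u) ≈ u for small u:
sin(3x)/sin(x) ≈ 3x/(x) = 3/1

Answer: 3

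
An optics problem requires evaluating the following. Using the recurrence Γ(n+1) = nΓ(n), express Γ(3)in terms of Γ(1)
Γ(3)=2Γ(2)=2·1Γ(1)=...=2!·Γ(1)=2·Γ(1)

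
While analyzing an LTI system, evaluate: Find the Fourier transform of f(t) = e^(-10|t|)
Using the standard pair: F{e^(-a|t|)}=2a/(a^2+omega^2)
With a=10: F(omega)=20/(100+omega^2)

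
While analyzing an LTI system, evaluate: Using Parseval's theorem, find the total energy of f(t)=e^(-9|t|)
Parseval's theorem: E=integral |f(t)|^2 dt=(1/2pi) integral |F(omega)|^2 domega
E=integral_{-inf}^{inf} e^(-18|t|) dt=2 * integral_0^inf e^(-18t) dt=2/(2 * 9)=1/9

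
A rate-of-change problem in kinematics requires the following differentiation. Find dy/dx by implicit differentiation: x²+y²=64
Differentiate both sides: 2x+2y·(dy/dx) = 0
Solve: dy/dx = -2x/(2y) = -x/y

Answer: dy/dx = -x/y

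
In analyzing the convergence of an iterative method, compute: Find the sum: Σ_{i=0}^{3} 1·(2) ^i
Geometric series: S=a(1 - r^n)/(1 - r)
a=1, r=2, n=4
S=1(1 - 16)/-1=15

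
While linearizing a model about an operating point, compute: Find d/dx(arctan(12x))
d/dx[arctan(u)] = u'/(1 + u²), u = 12x, u' = 12

Answer: 12/(1 + 144x²)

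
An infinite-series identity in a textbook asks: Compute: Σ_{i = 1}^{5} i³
Using formula: Σ i^3=[n(n+1)/2]²=[5·6/2]²=225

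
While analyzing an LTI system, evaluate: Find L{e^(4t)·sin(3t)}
First shifting: L{e^(at)f(t)}=F(s-a)
L{sin(3t)}=3/(s²+9)
Shift: 3/((s-4)²+9)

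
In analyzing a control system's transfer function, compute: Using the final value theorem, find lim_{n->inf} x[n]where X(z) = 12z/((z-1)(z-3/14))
Final value theorem: lim x[n]=lim_{z->1} (z-1) * X(z)
(z-1) * X(z)=12z/(z-3/14)
As z->1: 12/(1-3/14)=12/(11/14)=168/11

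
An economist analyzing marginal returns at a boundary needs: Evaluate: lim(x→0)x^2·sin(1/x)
Squeeze theorem: -|x^2| ≤ x^2·sin(1/x) ≤ |x^2|
Since x^2 → 0 as x → 0, by squeeze theorem the limit is 0

Answer: 0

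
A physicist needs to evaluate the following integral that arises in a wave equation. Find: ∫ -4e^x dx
Since d/dx[e^x]=+ e^x, we get -4e^x + C

Answer: -4e^x + C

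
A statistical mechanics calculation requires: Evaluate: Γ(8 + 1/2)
Γ(n+1/2)=(2n)!√π/(4^n·n!)
=20922789888000√π/(65536·40320)=(2027025/256)·√π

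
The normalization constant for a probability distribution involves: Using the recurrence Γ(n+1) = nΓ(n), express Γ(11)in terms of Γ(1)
Γ(11) = 10Γ(10) = 10·9Γ(9) = ... = 10!·Γ(1) = 3628800·Γ(1)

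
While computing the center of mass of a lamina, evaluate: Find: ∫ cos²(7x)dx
Using identity cos²(u) = (1+cos(2u))/2:
∫ (1+cos(14x))/2 dx = x/2+sin(14x)/28+C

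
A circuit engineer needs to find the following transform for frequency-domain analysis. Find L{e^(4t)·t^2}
First shifting: L{e^(at)f(t)} = F(s-a)
L{t^2} = 2/s^3
Shift s → s-4: 2/(s-4)^3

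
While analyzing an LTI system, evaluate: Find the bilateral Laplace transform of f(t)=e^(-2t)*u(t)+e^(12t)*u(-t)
For e^(-2t)*u(t): L = 1/(s+2), Re(s) > -2
For e^(12t)*u(-t): L = -1/(s-12), Re(s) < 12
Combined: F(s) = 1/(s+2)-1/(s-12), -2 < Re(s) < 12

Answer: 1/(s+2)-1/(s-12), ROC: -2 < Re(s) < 12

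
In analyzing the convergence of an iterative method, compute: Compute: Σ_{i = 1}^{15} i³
Using formula: Σ i^3 = [n(n + 1)/2]² = [15·16/2]² = 14400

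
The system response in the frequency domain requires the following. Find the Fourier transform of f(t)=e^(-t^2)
The Fourier transform of a Gaussian e^(-t^2) is sqrt(pi) * e^(-omega^2/4).
With a = 1: F(omega) = sqrt(pi) * e^(-omega^2/4)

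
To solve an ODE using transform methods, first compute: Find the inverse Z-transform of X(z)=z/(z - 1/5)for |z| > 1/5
Standard pair: z/(z-a) <-> a^n * u[n] for causal signals
With a = 1/5: x[n] = (1/5)^n * u[n]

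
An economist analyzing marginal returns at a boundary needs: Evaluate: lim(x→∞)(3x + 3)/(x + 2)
Divide numerator and denominator by x:
lim (3 + 3/x)/(1 + 2/x)=3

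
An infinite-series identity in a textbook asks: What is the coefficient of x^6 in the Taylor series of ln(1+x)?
ln(1+x) = Σ (-1)^(n+1) x^n/n
Coefficient of x^6 = (-1)^7/6 = -1/6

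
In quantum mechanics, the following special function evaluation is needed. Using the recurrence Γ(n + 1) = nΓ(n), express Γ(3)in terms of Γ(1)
Γ(3)=2Γ(2)=2·1Γ(1)=...=2!·Γ(1)=2·Γ(1)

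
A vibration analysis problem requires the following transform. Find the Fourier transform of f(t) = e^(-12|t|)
Using the standard pair: F{e^(-a|t|)} = 2a/(a^2+omega^2)
With a = 12: F(omega) = 24/(144+omega^2)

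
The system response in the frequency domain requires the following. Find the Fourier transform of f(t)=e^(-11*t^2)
The Fourier transform of a Gaussian e^(-a*t^2) is sqrt(pi/a)*e^(-omega^2/(4a)).
With a=11: F(omega)=sqrt(pi/11)*e^(-omega^2/44)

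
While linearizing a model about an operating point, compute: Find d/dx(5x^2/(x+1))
Quotient rule: (f/g)' = (f'g - fg')/g²
f = 5x^2, f' = 10x
g = x+1, g' = 1

Answer: (10x·(x+1)-5x^2)/(x+1)²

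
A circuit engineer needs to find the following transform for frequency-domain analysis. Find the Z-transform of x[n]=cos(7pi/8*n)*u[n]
Z{cos(w0 * n) * u[n]}=z(z - cos(w0))/(z^2 - 2z * cos(w0) + 1)
With w0=7pi/8: X(z)=z(z - cos(7pi/8))/(z^2 - 2z * cos(7pi/8) + 1)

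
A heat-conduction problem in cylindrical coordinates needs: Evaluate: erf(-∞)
erf(-∞) = -1 (the error function is odd, so erf(-∞) = -erf(∞) = -1)

Answer: -1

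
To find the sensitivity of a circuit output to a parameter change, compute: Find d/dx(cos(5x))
Chain rule: d/dx[cos(u)] = -sin(u)·u' where u = 5x
u' = 5

Answer: -5·sin(5x)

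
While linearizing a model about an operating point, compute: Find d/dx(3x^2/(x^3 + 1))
Quotient rule: (f/g)'=(f'g - fg')/g²
f=3x^2, f'=6x
g=x^3 + 1, g'=3x^2

Answer: (6x·(x^3 + 1) - 9x^4)/(x^3 + 1)²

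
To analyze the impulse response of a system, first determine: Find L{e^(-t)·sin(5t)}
First shifting: L{e^(at)f(t)} = F(s-a)
L{sin(5t)} = 5/(s² + 25)
Shift: 5/((s + 1)² + 25)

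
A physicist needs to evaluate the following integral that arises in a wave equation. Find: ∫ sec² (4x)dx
Since d/dx[tan(4x)]=4sec²(4x), integral=tan(4x)/4+C

Answer: (1/4)tan(4x)+C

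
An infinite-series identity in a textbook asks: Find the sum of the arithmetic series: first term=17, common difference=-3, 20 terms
Last term: a_n = 17+(20-1)·-3 = -40
Sum = n(a_1+a_n)/2 = 20(17+(-40))/2 = -230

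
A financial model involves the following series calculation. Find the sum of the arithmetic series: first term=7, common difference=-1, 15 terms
Last term: a_n=7+(15-1)·-1=-7
Sum=n(a_1+a_n)/2=15(7+(-7))/2=0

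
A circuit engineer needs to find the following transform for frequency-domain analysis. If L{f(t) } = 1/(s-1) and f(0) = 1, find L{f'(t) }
L{f'(t)}=s·F(s) - f(0)=s/(s-1)-1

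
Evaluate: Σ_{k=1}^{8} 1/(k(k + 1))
Partial fractions: 1/(k(k+1))=1/k - 1/(k+1)
Telescoping sum: 1(1-1/9)=1·8/9

Answer: 8/9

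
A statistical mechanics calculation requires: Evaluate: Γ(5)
Γ(n)=(n-1)! for positive integers
Γ(5)=4!=24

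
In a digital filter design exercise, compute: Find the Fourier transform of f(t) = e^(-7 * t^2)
The Fourier transform of a Gaussian e^(-a*t^2) is sqrt(pi/a)*e^(-omega^2/(4a)).
With a=7: F(omega)=sqrt(pi/7)*e^(-omega^2/28)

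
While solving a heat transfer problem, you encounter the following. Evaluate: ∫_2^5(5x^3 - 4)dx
Step 1: Find antiderivative F(x)=(5/4)x^4 - 4x
Step 2: F(5) - F(2)=3045/4 - (12)=2997/4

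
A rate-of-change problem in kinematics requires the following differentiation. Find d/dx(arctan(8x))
d/dx[arctan(u)] = u'/(1 + u²), u = 8x, u' = 8

Answer: 8/(1 + 64x²)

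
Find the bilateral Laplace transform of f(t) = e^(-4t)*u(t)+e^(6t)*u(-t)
For e^(-4t) * u(t): L=1/(s + 4), Re(s) > -4
For e^(6t) * u(-t): L=-1/(s-6), Re(s) < 6
Combined: F(s)=1/(s + 4) - 1/(s-6), -4 < Re(s) < 6

Answer: 1/(s + 4) - 1/(s-6), ROC: -4 < Re(s) < 6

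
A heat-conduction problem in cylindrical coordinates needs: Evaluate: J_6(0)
J_n(0)=0 for all n > 0 (Bessel function of first kind)
J_6(0)=0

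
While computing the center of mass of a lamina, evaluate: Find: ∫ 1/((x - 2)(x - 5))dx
Partial fractions: 1/((x-2)(x-5))=A/(x-2) + B/(x-5)
A=-1/3, B=1/3
∫ [-1/3· 1/(x-2) + 1/3· 1/(x-5)] dx
=(1/3)[ln|x-5| - ln|x-2|] + C

Answer: (1/3)·ln|(x-5)/(x-2)| + C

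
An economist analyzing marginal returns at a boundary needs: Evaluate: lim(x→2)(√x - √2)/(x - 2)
Multiply by conjugate (√x + √2)/(√x + √2):
= (x - 2)/((x - 2)(√x + √2)) = 1/(√x + √2)
As x → 2: 1/(2√2)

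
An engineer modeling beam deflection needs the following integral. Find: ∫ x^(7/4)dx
Power rule: ∫ x^(7/4) dx = x^(11/4)/(11/4) + C

Answer: (4/11)·x^(11/4) + C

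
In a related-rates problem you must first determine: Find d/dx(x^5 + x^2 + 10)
Power rule: d/dx(ax^n)=n·a·x^(n-1)
Term by term: 5·x^4 + 2·x

Answer: 5x^4 + 2x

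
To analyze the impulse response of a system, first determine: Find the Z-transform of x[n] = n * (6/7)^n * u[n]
Using the property Z{n * a^n * u[n]}=az/(z-a)^2
With a=6/7: X(z)=(6/7)z/(z - 6/7)^2, |z| > 6/7

Answer: (6/7)z/(z - 6/7)^2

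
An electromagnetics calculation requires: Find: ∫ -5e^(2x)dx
Since d/dx[e^(2x)]=2e^(2x), we get -5/2 e^(2x) + C

Answer: (-5/2)e^(2x) + C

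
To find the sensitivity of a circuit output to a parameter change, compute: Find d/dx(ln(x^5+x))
Chain rule: d/dx[ln(u)]=u'/u where u=x^5+x
u'=5x^4+1

Answer: (5x^4+1)/(x^5+x)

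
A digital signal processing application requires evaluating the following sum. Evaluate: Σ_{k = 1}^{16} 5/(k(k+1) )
Partial fractions: 5/(k(k+1))=5/k - 5/(k+1)
Telescoping sum: 5(1-1/17)=5·16/17

Answer: 80/17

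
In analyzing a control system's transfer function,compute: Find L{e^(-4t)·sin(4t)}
First shifting: L{e^(at)f(t)}=F(s-a)
L{sin(4t)}=4/(s²+16)
Shift: 4/((s+4)²+16)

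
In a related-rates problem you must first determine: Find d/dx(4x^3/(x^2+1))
Quotient rule: (f/g)'=(f'g - fg')/g²
f=4x^3, f'=12x^2
g=x^2+1, g'=2x

Answer: (12x^2·(x^2+1)-8x^4)/(x^2+1)²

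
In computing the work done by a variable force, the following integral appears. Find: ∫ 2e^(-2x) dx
Since d/dx[e^(-2x)]=-2e^(-2x), we get -1 e^(-2x)+C

Answer: -e^(-2x)+C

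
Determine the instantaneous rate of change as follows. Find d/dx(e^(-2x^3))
Chain rule: d/dx[e^u]=e^u · u' where u=-2x^3
u'=-6x^2

Answer: -6x^2·e^(-2x^3)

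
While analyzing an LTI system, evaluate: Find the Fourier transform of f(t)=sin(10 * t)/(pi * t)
sin(W*t)/(pi*t) = (W/pi)*sinc(W*t/pi) is the impulse response of the ideal low-pass filter with cutoff W (here W = 10).
Its Fourier transform is a rectangular function:
F(omega) = 1 for |omega| < 10, 0 otherwise

Answer: rect(omega/20) [i.e., 1 for |omega| < 10, 0 otherwise]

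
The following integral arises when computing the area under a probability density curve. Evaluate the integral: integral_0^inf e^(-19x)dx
integral_0^inf e^(-19x) dx=[-1/19 * e^(-19x)]_0^inf
=0 - (-1/19)=1/19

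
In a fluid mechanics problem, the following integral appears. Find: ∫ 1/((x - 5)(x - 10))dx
Partial fractions: 1/((x-5)(x-10))=A/(x-5) + B/(x-10)
A=-1/5, B=1/5
∫ [-1/5· 1/(x-5) + 1/5· 1/(x-10)] dx
=(1/5)[ln|x-10| - ln|x-5|] + C

Answer: (1/5)·ln|(x-10)/(x-5)| + C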